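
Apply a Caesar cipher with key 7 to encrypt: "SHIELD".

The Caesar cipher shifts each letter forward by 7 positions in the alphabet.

Step 1: For each letter, shift forward by 7 positions (mod 26).
  S (position 18) -> position (18+7) mod 26 = 25 -> Z
  H (position 7) -> position (7+7) mod 26 = 14 -> O
  I (position 8) -> position (8+7) mod 26 = 15 -> P
  E (position 4) -> position (4+7) mod 26 = 11 -> L
  L (position 11) -> position (11+7) mod 26 = 18 -> S
  D (position 3) -> position (3+7) mod 26 = 10 -> K
Result: ZOPLSK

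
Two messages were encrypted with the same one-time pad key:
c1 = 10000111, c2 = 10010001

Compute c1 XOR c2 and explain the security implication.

Step 1: c1 XOR c2 = (m1 XOR k) XOR (m2 XOR k).
Step 2: By XOR associativity/commutativity: = m1 XOR m2 XOR k XOR k = m1 XOR m2.
Step 3: 10000111 XOR 10010001 = 00010110 = 22.
Step 4: The key cancels out! An attacker learns m1 XOR m2 = 22, revealing the relationship between plaintexts.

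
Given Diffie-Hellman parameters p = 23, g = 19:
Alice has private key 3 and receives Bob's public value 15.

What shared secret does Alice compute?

Step 1: s = B^a mod p = 15^3 mod 23.
  15^1 mod 23 = 15
  15^2 mod 23 = (15 * 15) mod 23 = 18
  15^3 mod 23 = (18 * 15) mod 23 = 17
Result: shared secret = 17.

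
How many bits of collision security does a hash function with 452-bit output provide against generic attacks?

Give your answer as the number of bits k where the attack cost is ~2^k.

Step 1: The hash has a 452-bit output.
Step 2: Collision resistance means it should be infeasible to find any x != y with h(x) = h(y).
By the birthday bound, a generic collision search succeeds after about sqrt(2^452) = 2^(452/2) = 2^226 evaluations.
Step 3: Security level = 226 bits.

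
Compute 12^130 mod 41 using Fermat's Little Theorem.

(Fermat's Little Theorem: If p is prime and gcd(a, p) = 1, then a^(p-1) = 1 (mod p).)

Step 1: Since 41 is prime, by Fermat's Little Theorem: 12^40 = 1 (mod 41).
Step 2: Reduce exponent: 130 mod 40 = 10.
Step 3: So 12^130 = 12^10 (mod 41).
Step 4: 12^10 mod 41 = 9.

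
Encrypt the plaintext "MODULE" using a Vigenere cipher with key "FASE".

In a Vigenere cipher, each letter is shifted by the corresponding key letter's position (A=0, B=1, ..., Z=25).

Step 1: Repeat key to match plaintext length:
  Plaintext: MODULE
  Key:       FASEFA
Step 2: Encrypt each letter:
  M(12) + F(5) = (12+5) mod 26 = 17 = R
  O(14) + A(0) = (14+0) mod 26 = 14 = O
  D(3) + S(18) = (3+18) mod 26 = 21 = V
  U(20) + E(4) = (20+4) mod 26 = 24 = Y
  L(11) + F(5) = (11+5) mod 26 = 16 = Q
  E(4) + A(0) = (4+0) mod 26 = 4 = E
Ciphertext: ROVYQE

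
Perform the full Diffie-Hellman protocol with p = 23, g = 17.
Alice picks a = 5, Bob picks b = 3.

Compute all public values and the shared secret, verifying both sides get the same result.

Step 1: A = g^a mod p = 17^5 mod 23 = 21.
Step 2: B = g^b mod p = 17^3 mod 23 = 14.
Step 3: Alice computes s = B^a mod p = 14^5 mod 23 = 15.
Step 4: Bob computes s = A^b mod p = 21^3 mod 23 = 15.
Both sides agree: shared secret = 15.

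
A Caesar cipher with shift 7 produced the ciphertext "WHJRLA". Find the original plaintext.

Step 1: Reverse the shift by subtracting 7 from each letter position.
  W (position 22) -> position (22-7) mod 26 = 15 -> P
  H (position 7) -> position (7-7) mod 26 = 0 -> A
  J (position 9) -> position (9-7) mod 26 = 2 -> C
  R (position 17) -> position (17-7) mod 26 = 10 -> K
  L (position 11) -> position (11-7) mod 26 = 4 -> E
  A (position 0) -> position (0-7) mod 26 = 19 -> T
Decrypted message: PACKET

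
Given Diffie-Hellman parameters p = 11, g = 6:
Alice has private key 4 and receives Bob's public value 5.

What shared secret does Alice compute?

Step 1: s = B^a mod p = 5^4 mod 11.
  5^1 mod 11 = 5
  5^2 mod 11 = (5 * 5) mod 11 = 3
  5^3 mod 11 = (3 * 5) mod 11 = 4
  5^4 mod 11 = (4 * 5) mod 11 = 9
Result: shared secret = 9.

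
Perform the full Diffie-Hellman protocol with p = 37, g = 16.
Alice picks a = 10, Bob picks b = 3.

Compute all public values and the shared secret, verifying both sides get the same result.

Step 1: A = g^a mod p = 16^10 mod 37 = 16.
Step 2: B = g^b mod p = 16^3 mod 37 = 26.
Step 3: Alice computes s = B^a mod p = 26^10 mod 37 = 26.
Step 4: Bob computes s = A^b mod p = 16^3 mod 37 = 26.
Both sides agree: shared secret = 26.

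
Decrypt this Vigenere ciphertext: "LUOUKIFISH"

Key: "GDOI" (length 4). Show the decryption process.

Step 1: Key 'GDOI' has length 4. Extended key: GDOIGDOIGD
Step 2: Decrypt each position:
  L(11) - G(6) = 5 = F
  U(20) - D(3) = 17 = R
  O(14) - O(14) = 0 = A
  U(20) - I(8) = 12 = M
  K(10) - G(6) = 4 = E
  I(8) - D(3) = 5 = F
  F(5) - O(14) = 17 = R
  I(8) - I(8) = 0 = A
  S(18) - G(6) = 12 = M
  H(7) - D(3) = 4 = E
Plaintext: FRAMEFRAME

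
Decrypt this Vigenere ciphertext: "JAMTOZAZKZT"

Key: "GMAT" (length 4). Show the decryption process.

Step 1: Key 'GMAT' has length 4. Extended key: GMATGMATGMA
Step 2: Decrypt each position:
  J(9) - G(6) = 3 = D
  A(0) - M(12) = 14 = O
  M(12) - A(0) = 12 = M
  T(19) - T(19) = 0 = A
  O(14) - G(6) = 8 = I
  Z(25) - M(12) = 13 = N
  A(0) - A(0) = 0 = A
  Z(25) - T(19) = 6 = G
  K(10) - G(6) = 4 = E
  Z(25) - M(12) = 13 = N
  T(19) - A(0) = 19 = T
Plaintext: DOMAINAGENT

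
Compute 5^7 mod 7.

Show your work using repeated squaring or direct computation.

Step 1: Compute 5^7 mod 7 step by step, reducing modulo 7 at each step.
  5^1 mod 7 = 5
  5^2 mod 7 = (5 * 5) mod 7 = 4
  5^3 mod 7 = (4 * 5) mod 7 = 6
  5^4 mod 7 = (6 * 5) mod 7 = 2
  5^5 mod 7 = (2 * 5) mod 7 = 3
  5^6 mod 7 = (3 * 5) mod 7 = 1
  5^7 mod 7 = (1 * 5) mod 7 = 5
Step 2: Result = 5.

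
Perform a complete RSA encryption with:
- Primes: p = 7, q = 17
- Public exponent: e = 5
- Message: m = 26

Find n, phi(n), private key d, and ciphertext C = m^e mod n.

Step 1: n = 7 * 17 = 119.
Step 2: phi(n) = (7-1)(17-1) = 6 * 16 = 96.
Step 3: Find d = 5^(-1) mod 96 = 77.
  Verify: 5 * 77 = 385 = 1 (mod 96).
Step 4: C = 26^5 mod 119 = 59.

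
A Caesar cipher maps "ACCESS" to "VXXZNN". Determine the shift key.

Step 1: Compare first letters: A (position 0) -> V (position 21).
Step 2: Shift = (21 - 0) mod 26 = 21.
The shift value is 21.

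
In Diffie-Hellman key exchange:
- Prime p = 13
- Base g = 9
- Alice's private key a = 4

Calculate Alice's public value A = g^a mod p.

Step 1: A = g^a mod p = 9^4 mod 13.
  9^1 mod 13 = 9
  9^2 mod 13 = (9 * 9) mod 13 = 3
  9^3 mod 13 = (3 * 9) mod 13 = 1
  9^4 mod 13 = (1 * 9) mod 13 = 9
Result: A = 9.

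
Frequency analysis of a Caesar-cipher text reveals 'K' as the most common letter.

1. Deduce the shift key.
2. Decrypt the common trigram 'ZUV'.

Step 1: In English, 'E' is the most frequent letter (12.7%).
Step 2: The most frequent ciphertext letter is 'K' (position 10).
Step 3: Shift = (10 - 4) mod 26 = 6.
Step 4: Decrypt 'ZUV' by shifting back 6:
  Z -> T
  U -> O
  V -> P
Step 5: 'ZUV' decrypts to 'TOP'.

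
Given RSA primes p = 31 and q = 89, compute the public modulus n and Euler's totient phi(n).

Step 1: n = p * q = 31 * 89 = 2759.
Step 2: phi(n) = (p-1)(q-1) = 30 * 88 = 2640.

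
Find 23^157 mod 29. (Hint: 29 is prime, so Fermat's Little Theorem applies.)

Step 1: Since 29 is prime, by Fermat's Little Theorem: 23^28 = 1 (mod 29).
Step 2: Reduce exponent: 157 mod 28 = 17.
Step 3: So 23^157 = 23^17 (mod 29).
Step 4: 23^17 mod 29 = 16.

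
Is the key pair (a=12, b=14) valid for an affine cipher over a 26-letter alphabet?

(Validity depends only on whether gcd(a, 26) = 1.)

Step 1: Compute gcd(12, 26).
Step 2: gcd(12, 26) = 2.
Since gcd = 2 != 1, 12 shares a common factor with 26, so it cannot be used.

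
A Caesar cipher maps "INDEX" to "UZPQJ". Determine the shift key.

Step 1: Compare first letters: I (position 8) -> U (position 20).
Step 2: Shift = (20 - 8) mod 26 = 12.
The shift value is 12.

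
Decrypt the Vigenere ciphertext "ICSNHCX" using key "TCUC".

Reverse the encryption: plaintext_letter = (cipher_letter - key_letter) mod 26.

Step 1: Extend key: TCUCTCU
Step 2: Decrypt each letter (c - k) mod 26:
  I(8) - T(19) = (8-19) mod 26 = 15 = P
  C(2) - C(2) = (2-2) mod 26 = 0 = A
  S(18) - U(20) = (18-20) mod 26 = 24 = Y
  N(13) - C(2) = (13-2) mod 26 = 11 = L
  H(7) - T(19) = (7-19) mod 26 = 14 = O
  C(2) - C(2) = (2-2) mod 26 = 0 = A
  X(23) - U(20) = (23-20) mod 26 = 3 = D
Plaintext: PAYLOAD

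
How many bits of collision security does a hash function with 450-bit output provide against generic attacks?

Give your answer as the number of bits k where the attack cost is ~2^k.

Step 1: The hash has a 450-bit output.
Step 2: Collision resistance means it should be infeasible to find any x != y with h(x) = h(y).
By the birthday bound, a generic collision search succeeds after about sqrt(2^450) = 2^(450/2) = 2^225 evaluations.
Step 3: Security level = 225 bits.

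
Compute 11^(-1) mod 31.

Step 1: We need x such that 11 * x = 1 (mod 31).
Step 2: Using the extended Euclidean algorithm or trial:
  11 * 17 = 187 = 6 * 31 + 1.
Step 3: Since 187 mod 31 = 1, the inverse is x = 17.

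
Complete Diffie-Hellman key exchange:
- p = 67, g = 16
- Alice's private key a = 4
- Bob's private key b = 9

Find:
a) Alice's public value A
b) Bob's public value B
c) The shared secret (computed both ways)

Step 1: A = g^a mod p = 16^4 mod 67 = 10.
Step 2: B = g^b mod p = 16^9 mod 67 = 59.
Step 3: Alice computes s = B^a mod p = 59^4 mod 67 = 9.
Step 4: Bob computes s = A^b mod p = 10^9 mod 67 = 9.
Both sides agree: shared secret = 9.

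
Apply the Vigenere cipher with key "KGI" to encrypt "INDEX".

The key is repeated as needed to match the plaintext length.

Step 1: Repeat key to match plaintext length:
  Plaintext: INDEX
  Key:       KGIKG
Step 2: Encrypt each letter:
  I(8) + K(10) = (8+10) mod 26 = 18 = S
  N(13) + G(6) = (13+6) mod 26 = 19 = T
  D(3) + I(8) = (3+8) mod 26 = 11 = L
  E(4) + K(10) = (4+10) mod 26 = 14 = O
  X(23) + G(6) = (23+6) mod 26 = 3 = D
Ciphertext: STLOD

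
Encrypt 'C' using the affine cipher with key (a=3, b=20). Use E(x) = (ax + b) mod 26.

Step 1: Convert 'C' to number: x = 2.
Step 2: E(2) = (3 * 2 + 20) mod 26 = 26 mod 26 = 0.
Step 3: Convert 0 back to letter: A.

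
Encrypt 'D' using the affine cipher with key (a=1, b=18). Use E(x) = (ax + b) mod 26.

Step 1: Convert 'D' to number: x = 3.
Step 2: E(3) = (1 * 3 + 18) mod 26 = 21 mod 26 = 21.
Step 3: Convert 21 back to letter: V.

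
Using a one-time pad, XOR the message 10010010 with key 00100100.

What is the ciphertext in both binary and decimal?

Step 1: Write out the XOR operation bit by bit:
  Message: 10010010
  Key:     00100100
  XOR:     10110110
Step 2: Convert to decimal: 10110110 = 182.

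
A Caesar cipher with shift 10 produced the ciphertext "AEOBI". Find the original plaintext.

Step 1: Reverse the shift by subtracting 10 from each letter position.
  A (position 0) -> position (0-10) mod 26 = 16 -> Q
  E (position 4) -> position (4-10) mod 26 = 20 -> U
  O (position 14) -> position (14-10) mod 26 = 4 -> E
  B (position 1) -> position (1-10) mod 26 = 17 -> R
  I (position 8) -> position (8-10) mod 26 = 24 -> Y
Decrypted message: QUERY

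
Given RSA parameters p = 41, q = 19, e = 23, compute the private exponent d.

Step 1: n = 41 * 19 = 779.
Step 2: phi(n) = 40 * 18 = 720.
Step 3: Find d such that 23 * d = 1 (mod 720).
Step 4: d = 23^(-1) mod 720 = 407.
Verification: 23 * 407 = 9361 = 13 * 720 + 1.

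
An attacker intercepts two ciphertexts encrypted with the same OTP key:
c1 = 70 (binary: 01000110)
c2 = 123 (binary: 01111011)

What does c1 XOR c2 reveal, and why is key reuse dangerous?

Step 1: c1 XOR c2 = (m1 XOR k) XOR (m2 XOR k).
Step 2: By XOR associativity/commutativity: = m1 XOR m2 XOR k XOR k = m1 XOR m2.
Step 3: 01000110 XOR 01111011 = 00111101 = 61.
Step 4: The key cancels out! An attacker learns m1 XOR m2 = 61, revealing the relationship between plaintexts.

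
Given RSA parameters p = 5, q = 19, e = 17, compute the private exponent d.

Step 1: n = 5 * 19 = 95.
Step 2: phi(n) = 4 * 18 = 72.
Step 3: Find d such that 17 * d = 1 (mod 72).
Step 4: d = 17^(-1) mod 72 = 17.
Verification: 17 * 17 = 289 = 4 * 72 + 1.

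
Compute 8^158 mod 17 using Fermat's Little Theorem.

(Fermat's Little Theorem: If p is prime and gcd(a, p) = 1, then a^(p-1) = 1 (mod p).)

Step 1: Since 17 is prime, by Fermat's Little Theorem: 8^16 = 1 (mod 17).
Step 2: Reduce exponent: 158 mod 16 = 14.
Step 3: So 8^158 = 8^14 (mod 17).
Step 4: 8^14 mod 17 = 4.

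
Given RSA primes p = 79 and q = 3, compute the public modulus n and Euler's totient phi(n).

Step 1: n = p * q = 79 * 3 = 237.
Step 2: phi(n) = (p-1)(q-1) = 78 * 2 = 156.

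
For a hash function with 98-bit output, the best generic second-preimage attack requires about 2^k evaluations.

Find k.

Step 1: The hash has a 98-bit output.
Step 2: Second-preimage resistance means: given a specific input x, it should be infeasible to find a different y with h(y) = h(x).
With a 98-bit output, a generic search for a second preimage costs about 2^98 evaluations (each trial matches the fixed target with probability 2^-98).
Step 3: Security level = 98 bits.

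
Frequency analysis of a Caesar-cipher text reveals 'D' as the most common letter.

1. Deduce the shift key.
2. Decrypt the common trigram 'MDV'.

Step 1: In English, 'E' is the most frequent letter (12.7%).
Step 2: The most frequent ciphertext letter is 'D' (position 3).
Step 3: Shift = (3 - 4) mod 26 = 25.
Step 4: Decrypt 'MDV' by shifting back 25:
  M -> N
  D -> E
  V -> W
Step 5: 'MDV' decrypts to 'NEW'.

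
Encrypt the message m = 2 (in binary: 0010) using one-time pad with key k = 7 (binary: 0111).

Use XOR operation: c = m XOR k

Step 1: Write out the XOR operation bit by bit:
  Message: 0010
  Key:     0111
  XOR:     0101
Step 2: Convert to decimal: 0101 = 5.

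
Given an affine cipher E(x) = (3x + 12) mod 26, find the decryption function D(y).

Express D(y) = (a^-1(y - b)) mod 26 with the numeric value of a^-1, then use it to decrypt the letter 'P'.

Step 1: Find a^-1, the modular inverse of 3 mod 26.
Step 2: We need 3 * a^-1 = 1 (mod 26).
Step 3: 3 * 9 = 27 = 1 * 26 + 1, so a^-1 = 9.
Step 4: D(y) = 9(y - 12) mod 26.
Step 5: Apply to 'P' (y = 15): D(15) = 9 * (15 - 12) mod 26 = 9 * 3 mod 26 = 1 -> 'B'.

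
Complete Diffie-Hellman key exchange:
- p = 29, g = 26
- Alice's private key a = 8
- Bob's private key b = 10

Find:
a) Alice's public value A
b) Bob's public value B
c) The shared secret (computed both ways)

Step 1: A = g^a mod p = 26^8 mod 29 = 7.
Step 2: B = g^b mod p = 26^10 mod 29 = 5.
Step 3: Alice computes s = B^a mod p = 5^8 mod 29 = 24.
Step 4: Bob computes s = A^b mod p = 7^10 mod 29 = 24.
Both sides agree: shared secret = 24.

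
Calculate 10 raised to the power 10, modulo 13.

Step 1: Compute 10^10 mod 13 step by step, reducing modulo 13 at each step.
  10^1 mod 13 = 10
  10^2 mod 13 = (10 * 10) mod 13 = 9
  10^3 mod 13 = (9 * 10) mod 13 = 12
  10^4 mod 13 = (12 * 10) mod 13 = 3
  10^5 mod 13 = (3 * 10) mod 13 = 4
  10^6 mod 13 = (4 * 10) mod 13 = 1
  10^7 mod 13 = (1 * 10) mod 13 = 10
  10^8 mod 13 = (10 * 10) mod 13 = 9
  10^9 mod 13 = (9 * 10) mod 13 = 12
  10^10 mod 13 = (12 * 10) mod 13 = 3
Step 2: Result = 3.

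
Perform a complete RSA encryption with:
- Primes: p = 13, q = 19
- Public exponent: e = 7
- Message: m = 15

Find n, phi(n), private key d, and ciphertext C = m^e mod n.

Step 1: n = 13 * 19 = 247.
Step 2: phi(n) = (13-1)(19-1) = 12 * 18 = 216.
Step 3: Find d = 7^(-1) mod 216 = 31.
  Verify: 7 * 31 = 217 = 1 (mod 216).
Step 4: C = 15^7 mod 247 = 89.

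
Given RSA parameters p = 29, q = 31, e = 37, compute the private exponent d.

Step 1: n = 29 * 31 = 899.
Step 2: phi(n) = 28 * 30 = 840.
Step 3: Find d such that 37 * d = 1 (mod 840).
Step 4: d = 37^(-1) mod 840 = 613.
Verification: 37 * 613 = 22681 = 27 * 840 + 1.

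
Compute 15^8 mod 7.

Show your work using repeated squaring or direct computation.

Step 1: Compute 15^8 mod 7 step by step, reducing modulo 7 at each step.
  15^1 mod 7 = 1
  15^2 mod 7 = (1 * 15) mod 7 = 1
  15^3 mod 7 = (1 * 15) mod 7 = 1
  15^4 mod 7 = (1 * 15) mod 7 = 1
  15^5 mod 7 = (1 * 15) mod 7 = 1
  15^6 mod 7 = (1 * 15) mod 7 = 1
  15^7 mod 7 = (1 * 15) mod 7 = 1
  15^8 mod 7 = (1 * 15) mod 7 = 1
Step 2: Result = 1.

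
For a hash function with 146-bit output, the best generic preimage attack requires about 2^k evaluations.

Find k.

Step 1: The hash has a 146-bit output.
Step 2: Preimage resistance means: given a digest h(x), it should be infeasible to find any input that hashes to it.
With a 146-bit output there are 2^146 possible digests, so a generic brute-force preimage search costs about 2^146 evaluations.
Step 3: Security level = 146 bits.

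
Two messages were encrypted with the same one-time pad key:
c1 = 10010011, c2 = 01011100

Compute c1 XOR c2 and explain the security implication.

Step 1: c1 XOR c2 = (m1 XOR k) XOR (m2 XOR k).
Step 2: By XOR associativity/commutativity: = m1 XOR m2 XOR k XOR k = m1 XOR m2.
Step 3: 10010011 XOR 01011100 = 11001111 = 207.
Step 4: The key cancels out! An attacker learns m1 XOR m2 = 207, revealing the relationship between plaintexts.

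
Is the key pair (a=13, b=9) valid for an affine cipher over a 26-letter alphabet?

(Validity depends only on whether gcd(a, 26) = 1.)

Step 1: Compute gcd(13, 26).
Step 2: gcd(13, 26) = 13.
Since gcd = 13 != 1, 13 shares a common factor with 26, so it cannot be used.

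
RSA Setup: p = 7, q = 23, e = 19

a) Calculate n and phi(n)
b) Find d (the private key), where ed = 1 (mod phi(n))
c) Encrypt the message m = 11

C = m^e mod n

Step 1: n = 7 * 23 = 161.
Step 2: phi(n) = (7-1)(23-1) = 6 * 22 = 132.
Step 3: Find d = 19^(-1) mod 132 = 7.
  Verify: 19 * 7 = 133 = 1 (mod 132).
Step 4: C = 11^19 mod 161 = 130.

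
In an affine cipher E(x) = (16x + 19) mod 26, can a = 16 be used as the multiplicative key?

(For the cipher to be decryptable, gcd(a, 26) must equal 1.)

Step 1: Compute gcd(16, 26).
Step 2: gcd(16, 26) = 2.
Since gcd = 2 != 1, 16 shares a common factor with 26, so it cannot be used.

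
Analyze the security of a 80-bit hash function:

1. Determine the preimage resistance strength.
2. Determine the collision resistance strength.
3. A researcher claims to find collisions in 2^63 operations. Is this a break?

Step 1: Preimage resistance requires brute-force of 2^80 operations.
Step 2: Collision resistance (birthday bound) = 2^(80/2) = 2^40.
Step 3: The claimed attack costs 2^63 operations.
Step 4: Since 2^63 >= 2^40, the claimed attack is no faster than the generic birthday attack, so this does not break collision resistance.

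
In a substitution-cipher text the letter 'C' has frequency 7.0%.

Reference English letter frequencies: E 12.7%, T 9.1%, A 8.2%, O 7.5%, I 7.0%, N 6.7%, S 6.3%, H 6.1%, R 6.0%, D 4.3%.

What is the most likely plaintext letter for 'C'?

Step 1: The observed frequency is 7.0%.
Step 2: Compare with English frequencies:
  E: 12.7% (difference: 5.7%)
  T: 9.1% (difference: 2.1%)
  A: 8.2% (difference: 1.2%)
  O: 7.5% (difference: 0.5%)
  I: 7.0% (difference: 0.0%) <-- closest
  N: 6.7% (difference: 0.3%)
  S: 6.3% (difference: 0.7%)
  H: 6.1% (difference: 0.9%)
  R: 6.0% (difference: 1.0%)
  D: 4.3% (difference: 2.7%)
Step 3: 'C' most likely represents 'I' (frequency 7.0%).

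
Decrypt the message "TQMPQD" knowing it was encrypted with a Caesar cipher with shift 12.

Step 1: Reverse the shift by subtracting 12 from each letter position.
  T (position 19) -> position (19-12) mod 26 = 7 -> H
  Q (position 16) -> position (16-12) mod 26 = 4 -> E
  M (position 12) -> position (12-12) mod 26 = 0 -> A
  P (position 15) -> position (15-12) mod 26 = 3 -> D
  Q (position 16) -> position (16-12) mod 26 = 4 -> E
  D (position 3) -> position (3-12) mod 26 = 17 -> R
Decrypted message: HEADER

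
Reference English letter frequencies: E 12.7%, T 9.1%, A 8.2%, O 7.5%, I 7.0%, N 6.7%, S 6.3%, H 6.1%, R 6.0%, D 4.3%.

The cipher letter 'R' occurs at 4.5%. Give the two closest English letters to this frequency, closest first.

Step 1: Observed frequency of 'R' is 4.5%.
Step 2: Compute distances to each reference frequency and sort:
  D (4.3%): difference = 0.2% <-- BEST
  R (6.0%): difference = 1.5% <-- RUNNER-UP
  H (6.1%): difference = 1.6%
  S (6.3%): difference = 1.8%
  N (6.7%): difference = 2.2%
Step 3: Most likely is 'D' (4.3%, diff 0.2%); second most likely is 'R' (6.0%, diff 1.5%).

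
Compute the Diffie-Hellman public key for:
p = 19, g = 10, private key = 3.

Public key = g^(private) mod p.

Step 1: A = g^a mod p = 10^3 mod 19.
  10^1 mod 19 = 10
  10^2 mod 19 = (10 * 10) mod 19 = 5
  10^3 mod 19 = (5 * 10) mod 19 = 12
Result: A = 12.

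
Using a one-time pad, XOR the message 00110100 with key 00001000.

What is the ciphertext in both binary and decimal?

Step 1: Write out the XOR operation bit by bit:
  Message: 00110100
  Key:     00001000
  XOR:     00111100
Step 2: Convert to decimal: 00111100 = 60.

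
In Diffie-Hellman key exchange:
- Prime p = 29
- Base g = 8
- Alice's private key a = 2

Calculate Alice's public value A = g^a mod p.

Step 1: A = g^a mod p = 8^2 mod 29.
  8^1 mod 29 = 8
  8^2 mod 29 = (8 * 8) mod 29 = 6
Result: A = 6.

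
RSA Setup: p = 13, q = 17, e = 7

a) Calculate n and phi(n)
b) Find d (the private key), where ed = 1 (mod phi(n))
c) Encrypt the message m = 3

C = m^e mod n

Step 1: n = 13 * 17 = 221.
Step 2: phi(n) = (13-1)(17-1) = 12 * 16 = 192.
Step 3: Find d = 7^(-1) mod 192 = 55.
  Verify: 7 * 55 = 385 = 1 (mod 192).
Step 4: C = 3^7 mod 221 = 198.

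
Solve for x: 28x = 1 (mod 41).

Step 1: We need x such that 28 * x = 1 (mod 41).
Step 2: Using the extended Euclidean algorithm or trial:
  28 * 22 = 616 = 15 * 41 + 1.
Step 3: Since 616 mod 41 = 1, the inverse is x = 22.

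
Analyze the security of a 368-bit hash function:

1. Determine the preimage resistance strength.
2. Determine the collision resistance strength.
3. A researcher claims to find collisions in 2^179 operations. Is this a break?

Step 1: Preimage resistance requires brute-force of 2^368 operations.
Step 2: Collision resistance (birthday bound) = 2^(368/2) = 2^184.
Step 3: The claimed attack costs 2^179 operations.
Step 4: Since 2^179 < 2^184, the claimed attack beats the generic birthday bound, so collision resistance is broken.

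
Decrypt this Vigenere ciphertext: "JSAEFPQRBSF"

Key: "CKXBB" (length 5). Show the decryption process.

Step 1: Key 'CKXBB' has length 5. Extended key: CKXBBCKXBBC
Step 2: Decrypt each position:
  J(9) - C(2) = 7 = H
  S(18) - K(10) = 8 = I
  A(0) - X(23) = 3 = D
  E(4) - B(1) = 3 = D
  F(5) - B(1) = 4 = E
  P(15) - C(2) = 13 = N
  Q(16) - K(10) = 6 = G
  R(17) - X(23) = 20 = U
  B(1) - B(1) = 0 = A
  S(18) - B(1) = 17 = R
  F(5) - C(2) = 3 = D
Plaintext: HIDDENGUARD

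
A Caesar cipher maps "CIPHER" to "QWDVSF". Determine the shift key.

Step 1: Compare first letters: C (position 2) -> Q (position 16).
Step 2: Shift = (16 - 2) mod 26 = 14.
The shift value is 14.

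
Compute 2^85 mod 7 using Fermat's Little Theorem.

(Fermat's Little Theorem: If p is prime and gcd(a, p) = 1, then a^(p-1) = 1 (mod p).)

Step 1: Since 7 is prime, by Fermat's Little Theorem: 2^6 = 1 (mod 7).
Step 2: Reduce exponent: 85 mod 6 = 1.
Step 3: So 2^85 = 2^1 (mod 7).
Step 4: 2^1 mod 7 = 2.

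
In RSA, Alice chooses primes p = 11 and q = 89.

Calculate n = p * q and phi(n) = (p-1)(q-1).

Step 1: n = p * q = 11 * 89 = 979.
Step 2: phi(n) = (p-1)(q-1) = 10 * 88 = 880.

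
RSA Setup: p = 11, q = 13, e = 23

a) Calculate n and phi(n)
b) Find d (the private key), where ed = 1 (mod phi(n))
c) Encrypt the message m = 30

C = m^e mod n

Step 1: n = 11 * 13 = 143.
Step 2: phi(n) = (11-1)(13-1) = 10 * 12 = 120.
Step 3: Find d = 23^(-1) mod 120 = 47.
  Verify: 23 * 47 = 1081 = 1 (mod 120).
Step 4: C = 30^23 mod 143 = 127.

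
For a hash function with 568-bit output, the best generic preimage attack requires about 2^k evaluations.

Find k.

Step 1: The hash has a 568-bit output.
Step 2: Preimage resistance means: given a digest h(x), it should be infeasible to find any input that hashes to it.
With a 568-bit output there are 2^568 possible digests, so a generic brute-force preimage search costs about 2^568 evaluations.
Step 3: Security level = 568 bits.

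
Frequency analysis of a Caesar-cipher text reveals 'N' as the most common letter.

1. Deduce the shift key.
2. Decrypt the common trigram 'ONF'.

Step 1: In English, 'E' is the most frequent letter (12.7%).
Step 2: The most frequent ciphertext letter is 'N' (position 13).
Step 3: Shift = (13 - 4) mod 26 = 9.
Step 4: Decrypt 'ONF' by shifting back 9:
  O -> F
  N -> E
  F -> W
Step 5: 'ONF' decrypts to 'FEW'.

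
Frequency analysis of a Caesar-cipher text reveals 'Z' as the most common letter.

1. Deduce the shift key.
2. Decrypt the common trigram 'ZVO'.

Step 1: In English, 'E' is the most frequent letter (12.7%).
Step 2: The most frequent ciphertext letter is 'Z' (position 25).
Step 3: Shift = (25 - 4) mod 26 = 21.
Step 4: Decrypt 'ZVO' by shifting back 21:
  Z -> E
  V -> A
  O -> T
Step 5: 'ZVO' decrypts to 'EAT'.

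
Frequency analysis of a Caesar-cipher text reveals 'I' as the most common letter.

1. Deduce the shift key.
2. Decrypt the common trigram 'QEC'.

Step 1: In English, 'E' is the most frequent letter (12.7%).
Step 2: The most frequent ciphertext letter is 'I' (position 8).
Step 3: Shift = (8 - 4) mod 26 = 4.
Step 4: Decrypt 'QEC' by shifting back 4:
  Q -> M
  E -> A
  C -> Y
Step 5: 'QEC' decrypts to 'MAY'.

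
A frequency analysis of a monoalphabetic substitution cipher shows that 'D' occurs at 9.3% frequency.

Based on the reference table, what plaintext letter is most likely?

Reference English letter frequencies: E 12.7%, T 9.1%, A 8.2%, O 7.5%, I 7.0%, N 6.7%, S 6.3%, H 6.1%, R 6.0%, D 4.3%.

Step 1: The observed frequency is 9.3%.
Step 2: Compare with English frequencies:
  E: 12.7% (difference: 3.4%)
  T: 9.1% (difference: 0.2%) <-- closest
  A: 8.2% (difference: 1.1%)
  O: 7.5% (difference: 1.8%)
  I: 7.0% (difference: 2.3%)
  N: 6.7% (difference: 2.6%)
  S: 6.3% (difference: 3.0%)
  H: 6.1% (difference: 3.2%)
  R: 6.0% (difference: 3.3%)
  D: 4.3% (difference: 5.0%)
Step 3: 'D' most likely represents 'T' (frequency 9.1%).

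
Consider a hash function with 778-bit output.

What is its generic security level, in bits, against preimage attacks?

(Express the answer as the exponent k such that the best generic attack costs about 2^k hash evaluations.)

Step 1: The hash has a 778-bit output.
Step 2: Preimage resistance means: given a digest h(x), it should be infeasible to find any input that hashes to it.
With a 778-bit output there are 2^778 possible digests, so a generic brute-force preimage search costs about 2^778 evaluations.
Step 3: Security level = 778 bits.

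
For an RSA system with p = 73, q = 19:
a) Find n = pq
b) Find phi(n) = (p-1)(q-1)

Step 1: n = p * q = 73 * 19 = 1387.
Step 2: phi(n) = (p-1)(q-1) = 72 * 18 = 1296.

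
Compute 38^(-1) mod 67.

Step 1: We need x such that 38 * x = 1 (mod 67).
Step 2: Using the extended Euclidean algorithm or trial:
  38 * 30 = 1140 = 17 * 67 + 1.
Step 3: Since 1140 mod 67 = 1, the inverse is x = 30.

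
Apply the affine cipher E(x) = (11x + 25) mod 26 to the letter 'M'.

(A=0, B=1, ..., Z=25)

Step 1: Convert 'M' to number: x = 12.
Step 2: E(12) = (11 * 12 + 25) mod 26 = 157 mod 26 = 1.
Step 3: Convert 1 back to letter: B.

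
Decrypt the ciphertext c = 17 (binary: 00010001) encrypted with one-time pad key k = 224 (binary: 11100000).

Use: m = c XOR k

Step 1: XOR ciphertext with key:
  Ciphertext: 00010001
  Key:        11100000
  XOR:        11110001
Step 2: Plaintext = 11110001 = 241 in decimal.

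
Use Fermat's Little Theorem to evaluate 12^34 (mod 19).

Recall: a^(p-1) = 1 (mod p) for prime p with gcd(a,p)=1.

Step 1: Since 19 is prime, by Fermat's Little Theorem: 12^18 = 1 (mod 19).
Step 2: Reduce exponent: 34 mod 18 = 16.
Step 3: So 12^34 = 12^16 (mod 19).
Step 4: 12^16 mod 19 = 7.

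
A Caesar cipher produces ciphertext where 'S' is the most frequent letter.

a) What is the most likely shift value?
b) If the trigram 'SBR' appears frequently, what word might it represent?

Step 1: In English, 'E' is the most frequent letter (12.7%).
Step 2: The most frequent ciphertext letter is 'S' (position 18).
Step 3: Shift = (18 - 4) mod 26 = 14.
Step 4: Decrypt 'SBR' by shifting back 14:
  S -> E
  B -> N
  R -> D
Step 5: 'SBR' decrypts to 'END'.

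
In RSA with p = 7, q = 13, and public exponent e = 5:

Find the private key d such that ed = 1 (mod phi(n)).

Step 1: n = 7 * 13 = 91.
Step 2: phi(n) = 6 * 12 = 72.
Step 3: Find d such that 5 * d = 1 (mod 72).
Step 4: d = 5^(-1) mod 72 = 29.
Verification: 5 * 29 = 145 = 2 * 72 + 1.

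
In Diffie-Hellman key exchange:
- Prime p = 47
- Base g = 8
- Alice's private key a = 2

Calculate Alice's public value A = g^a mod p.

Step 1: A = g^a mod p = 8^2 mod 47.
  8^1 mod 47 = 8
  8^2 mod 47 = (8 * 8) mod 47 = 17
Result: A = 17.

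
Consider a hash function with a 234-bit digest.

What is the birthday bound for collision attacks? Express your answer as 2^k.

Step 1: The birthday paradox gives collision probability ~50% after sqrt(2^n) = 2^(n/2) hashes.
Step 2: For 234-bit output: 2^(234/2) = 2^117.
Step 3: Approximately 2^117 hash computations needed.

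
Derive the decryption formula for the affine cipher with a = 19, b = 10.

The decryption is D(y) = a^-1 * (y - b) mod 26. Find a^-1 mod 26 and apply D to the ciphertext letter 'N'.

Step 1: Find a^-1, the modular inverse of 19 mod 26.
Step 2: We need 19 * a^-1 = 1 (mod 26).
Step 3: 19 * 11 = 209 = 8 * 26 + 1, so a^-1 = 11.
Step 4: D(y) = 11(y - 10) mod 26.
Step 5: Apply to 'N' (y = 13): D(13) = 11 * (13 - 10) mod 26 = 11 * 3 mod 26 = 7 -> 'H'.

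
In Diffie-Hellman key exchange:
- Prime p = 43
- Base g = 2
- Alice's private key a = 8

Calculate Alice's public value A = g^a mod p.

Step 1: A = g^a mod p = 2^8 mod 43.
  2^1 mod 43 = 2
  2^2 mod 43 = (2 * 2) mod 43 = 4
  2^3 mod 43 = (4 * 2) mod 43 = 8
  2^4 mod 43 = (8 * 2) mod 43 = 16
  2^5 mod 43 = (16 * 2) mod 43 = 32
  2^6 mod 43 = (32 * 2) mod 43 = 21
  2^7 mod 43 = (21 * 2) mod 43 = 42
  2^8 mod 43 = (42 * 2) mod 43 = 41
Result: A = 41.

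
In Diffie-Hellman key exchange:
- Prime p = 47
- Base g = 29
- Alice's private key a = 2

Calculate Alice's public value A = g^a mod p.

Step 1: A = g^a mod p = 29^2 mod 47.
  29^1 mod 47 = 29
  29^2 mod 47 = (29 * 29) mod 47 = 42
Result: A = 42.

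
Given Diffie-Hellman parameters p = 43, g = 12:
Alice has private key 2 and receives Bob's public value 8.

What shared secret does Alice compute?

Step 1: s = B^a mod p = 8^2 mod 43.
  8^1 mod 43 = 8
  8^2 mod 43 = (8 * 8) mod 43 = 21
Result: shared secret = 21.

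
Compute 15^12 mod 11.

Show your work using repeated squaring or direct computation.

Step 1: Compute 15^12 mod 11 step by step, reducing modulo 11 at each step.
  15^1 mod 11 = 4
  15^2 mod 11 = (4 * 15) mod 11 = 5
  15^3 mod 11 = (5 * 15) mod 11 = 9
  15^4 mod 11 = (9 * 15) mod 11 = 3
  15^5 mod 11 = (3 * 15) mod 11 = 1
  15^6 mod 11 = (1 * 15) mod 11 = 4
  15^7 mod 11 = (4 * 15) mod 11 = 5
  15^8 mod 11 = (5 * 15) mod 11 = 9
  15^9 mod 11 = (9 * 15) mod 11 = 3
  15^10 mod 11 = (3 * 15) mod 11 = 1
  15^11 mod 11 = (1 * 15) mod 11 = 4
  15^12 mod 11 = (4 * 15) mod 11 = 5
Step 2: Result = 5.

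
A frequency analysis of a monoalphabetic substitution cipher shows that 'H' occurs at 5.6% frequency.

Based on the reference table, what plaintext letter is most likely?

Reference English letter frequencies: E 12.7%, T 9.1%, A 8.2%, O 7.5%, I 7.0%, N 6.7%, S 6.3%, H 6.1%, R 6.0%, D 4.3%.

Step 1: The observed frequency is 5.6%.
Step 2: Compare with English frequencies:
  E: 12.7% (difference: 7.1%)
  T: 9.1% (difference: 3.5%)
  A: 8.2% (difference: 2.6%)
  O: 7.5% (difference: 1.9%)
  I: 7.0% (difference: 1.4%)
  N: 6.7% (difference: 1.1%)
  S: 6.3% (difference: 0.7%)
  H: 6.1% (difference: 0.5%)
  R: 6.0% (difference: 0.4%) <-- closest
  D: 4.3% (difference: 1.3%)
Step 3: 'H' most likely represents 'R' (frequency 6.0%).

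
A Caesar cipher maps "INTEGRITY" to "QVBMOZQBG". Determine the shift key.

Step 1: Compare first letters: I (position 8) -> Q (position 16).
Step 2: Shift = (16 - 8) mod 26 = 8.
The shift value is 8.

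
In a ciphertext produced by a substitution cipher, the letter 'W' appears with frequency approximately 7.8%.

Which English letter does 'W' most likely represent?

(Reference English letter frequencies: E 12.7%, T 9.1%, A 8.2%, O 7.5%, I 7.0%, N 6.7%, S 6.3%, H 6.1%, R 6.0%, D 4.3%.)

Step 1: The observed frequency is 7.8%.
Step 2: Compare with English frequencies:
  E: 12.7% (difference: 4.9%)
  T: 9.1% (difference: 1.3%)
  A: 8.2% (difference: 0.4%)
  O: 7.5% (difference: 0.3%) <-- closest
  I: 7.0% (difference: 0.8%)
  N: 6.7% (difference: 1.1%)
  S: 6.3% (difference: 1.5%)
  H: 6.1% (difference: 1.7%)
  R: 6.0% (difference: 1.8%)
  D: 4.3% (difference: 3.5%)
Step 3: 'W' most likely represents 'O' (frequency 7.5%).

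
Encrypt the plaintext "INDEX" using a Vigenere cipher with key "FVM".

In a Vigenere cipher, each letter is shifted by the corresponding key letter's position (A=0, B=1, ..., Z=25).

Step 1: Repeat key to match plaintext length:
  Plaintext: INDEX
  Key:       FVMFV
Step 2: Encrypt each letter:
  I(8) + F(5) = (8+5) mod 26 = 13 = N
  N(13) + V(21) = (13+21) mod 26 = 8 = I
  D(3) + M(12) = (3+12) mod 26 = 15 = P
  E(4) + F(5) = (4+5) mod 26 = 9 = J
  X(23) + V(21) = (23+21) mod 26 = 18 = S
Ciphertext: NIPJS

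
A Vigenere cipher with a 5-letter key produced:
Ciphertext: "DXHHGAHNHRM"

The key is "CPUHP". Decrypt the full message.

Step 1: Key 'CPUHP' has length 5. Extended key: CPUHPCPUHPC
Step 2: Decrypt each position:
  D(3) - C(2) = 1 = B
  X(23) - P(15) = 8 = I
  H(7) - U(20) = 13 = N
  H(7) - H(7) = 0 = A
  G(6) - P(15) = 17 = R
  A(0) - C(2) = 24 = Y
  H(7) - P(15) = 18 = S
  N(13) - U(20) = 19 = T
  H(7) - H(7) = 0 = A
  R(17) - P(15) = 2 = C
  M(12) - C(2) = 10 = K
Plaintext: BINARYSTACK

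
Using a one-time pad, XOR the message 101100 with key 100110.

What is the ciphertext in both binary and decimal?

Step 1: Write out the XOR operation bit by bit:
  Message: 101100
  Key:     100110
  XOR:     001010
Step 2: Convert to decimal: 001010 = 10.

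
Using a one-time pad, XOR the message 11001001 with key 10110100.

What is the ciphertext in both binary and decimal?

Step 1: Write out the XOR operation bit by bit:
  Message: 11001001
  Key:     10110100
  XOR:     01111101
Step 2: Convert to decimal: 01111101 = 125.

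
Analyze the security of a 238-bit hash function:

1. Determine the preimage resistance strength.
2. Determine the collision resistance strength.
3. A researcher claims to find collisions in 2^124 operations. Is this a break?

Step 1: Preimage resistance requires brute-force of 2^238 operations.
Step 2: Collision resistance (birthday bound) = 2^(238/2) = 2^119.
Step 3: The claimed attack costs 2^124 operations.
Step 4: Since 2^124 >= 2^119, the claimed attack is no faster than the generic birthday attack, so this does not break collision resistance.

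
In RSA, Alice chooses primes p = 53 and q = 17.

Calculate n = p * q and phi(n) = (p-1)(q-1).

Step 1: n = p * q = 53 * 17 = 901.
Step 2: phi(n) = (p-1)(q-1) = 52 * 16 = 832.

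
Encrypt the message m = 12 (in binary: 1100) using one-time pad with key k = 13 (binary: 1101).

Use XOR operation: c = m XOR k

Step 1: Write out the XOR operation bit by bit:
  Message: 1100
  Key:     1101
  XOR:     0001
Step 2: Convert to decimal: 0001 = 1.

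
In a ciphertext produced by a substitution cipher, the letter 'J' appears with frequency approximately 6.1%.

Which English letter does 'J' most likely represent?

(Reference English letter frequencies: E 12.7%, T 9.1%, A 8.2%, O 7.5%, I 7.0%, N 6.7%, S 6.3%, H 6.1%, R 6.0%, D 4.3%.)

Step 1: The observed frequency is 6.1%.
Step 2: Compare with English frequencies:
  E: 12.7% (difference: 6.6%)
  T: 9.1% (difference: 3.0%)
  A: 8.2% (difference: 2.1%)
  O: 7.5% (difference: 1.4%)
  I: 7.0% (difference: 0.9%)
  N: 6.7% (difference: 0.6%)
  S: 6.3% (difference: 0.2%)
  H: 6.1% (difference: 0.0%) <-- closest
  R: 6.0% (difference: 0.1%)
  D: 4.3% (difference: 1.8%)
Step 3: 'J' most likely represents 'H' (frequency 6.1%).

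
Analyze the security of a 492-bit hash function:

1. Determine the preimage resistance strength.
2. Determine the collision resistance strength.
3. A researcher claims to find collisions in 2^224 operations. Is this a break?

Step 1: Preimage resistance requires brute-force of 2^492 operations.
Step 2: Collision resistance (birthday bound) = 2^(492/2) = 2^246.
Step 3: The claimed attack costs 2^224 operations.
Step 4: Since 2^224 < 2^246, the claimed attack beats the generic birthday bound, so collision resistance is broken.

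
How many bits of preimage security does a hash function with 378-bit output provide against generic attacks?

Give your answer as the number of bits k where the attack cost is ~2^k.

Step 1: The hash has a 378-bit output.
Step 2: Preimage resistance means: given a digest h(x), it should be infeasible to find any input that hashes to it.
With a 378-bit output there are 2^378 possible digests, so a generic brute-force preimage search costs about 2^378 evaluations.
Step 3: Security level = 378 bits.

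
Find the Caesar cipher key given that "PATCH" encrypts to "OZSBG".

Step 1: Compare first letters: P (position 15) -> O (position 14).
Step 2: Shift = (14 - 15) mod 26 = 25.
The shift value is 25.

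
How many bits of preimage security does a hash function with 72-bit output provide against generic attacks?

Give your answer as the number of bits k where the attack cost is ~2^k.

Step 1: The hash has a 72-bit output.
Step 2: Preimage resistance means: given a digest h(x), it should be infeasible to find any input that hashes to it.
With a 72-bit output there are 2^72 possible digests, so a generic brute-force preimage search costs about 2^72 evaluations.
Step 3: Security level = 72 bits.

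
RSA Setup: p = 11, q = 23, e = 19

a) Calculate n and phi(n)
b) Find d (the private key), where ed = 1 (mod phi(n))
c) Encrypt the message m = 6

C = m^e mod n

Step 1: n = 11 * 23 = 253.
Step 2: phi(n) = (11-1)(23-1) = 10 * 22 = 220.
Step 3: Find d = 19^(-1) mod 220 = 139.
  Verify: 19 * 139 = 2641 = 1 (mod 220).
Step 4: C = 6^19 mod 253 = 156.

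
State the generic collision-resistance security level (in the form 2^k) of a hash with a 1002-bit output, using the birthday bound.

Step 1: The birthday paradox gives collision probability ~50% after sqrt(2^n) = 2^(n/2) hashes.
Step 2: For 1002-bit output: 2^(1002/2) = 2^501.
Step 3: Approximately 2^501 hash computations needed.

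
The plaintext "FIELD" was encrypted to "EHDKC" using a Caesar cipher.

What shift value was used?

Step 1: Compare first letters: F (position 5) -> E (position 4).
Step 2: Shift = (4 - 5) mod 26 = 25.
The shift value is 25.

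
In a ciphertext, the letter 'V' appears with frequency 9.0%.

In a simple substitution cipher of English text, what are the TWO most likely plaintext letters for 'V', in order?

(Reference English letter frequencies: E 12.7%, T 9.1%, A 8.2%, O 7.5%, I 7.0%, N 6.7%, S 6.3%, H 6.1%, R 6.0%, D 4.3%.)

Step 1: Observed frequency of 'V' is 9.0%.
Step 2: Compute distances to each reference frequency and sort:
  T (9.1%): difference = 0.1% <-- BEST
  A (8.2%): difference = 0.8% <-- RUNNER-UP
  O (7.5%): difference = 1.5%
  I (7.0%): difference = 2.0%
  N (6.7%): difference = 2.3%
Step 3: Most likely is 'T' (9.1%, diff 0.1%); second most likely is 'A' (8.2%, diff 0.8%).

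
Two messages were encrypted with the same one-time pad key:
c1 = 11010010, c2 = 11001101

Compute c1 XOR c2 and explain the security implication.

Step 1: c1 XOR c2 = (m1 XOR k) XOR (m2 XOR k).
Step 2: By XOR associativity/commutativity: = m1 XOR m2 XOR k XOR k = m1 XOR m2.
Step 3: 11010010 XOR 11001101 = 00011111 = 31.
Step 4: The key cancels out! An attacker learns m1 XOR m2 = 31, revealing the relationship between plaintexts.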